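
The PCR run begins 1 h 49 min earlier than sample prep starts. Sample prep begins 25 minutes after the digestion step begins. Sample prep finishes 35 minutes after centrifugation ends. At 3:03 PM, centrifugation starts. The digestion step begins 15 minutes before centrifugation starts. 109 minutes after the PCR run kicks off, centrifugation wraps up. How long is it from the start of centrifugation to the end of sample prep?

The digestion step starts at 3:03 PM − 15 min = 2:48 PM.
Sample prep starts at 2:48 PM + 25 min = 3:13 PM.
The PCR run starts at 3:13 PM − 109 min = 1:24 PM.
Centrifugation ends at 1:24 PM + 109 min = 3:13 PM.
Sample prep ends at 3:13 PM + 35 min = 3:48 PM.
From 3:03 PM to 3:48 PM is 45 minutes.

45 minutes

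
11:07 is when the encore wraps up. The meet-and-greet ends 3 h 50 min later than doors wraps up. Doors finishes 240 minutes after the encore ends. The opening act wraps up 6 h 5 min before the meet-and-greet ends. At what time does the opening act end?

Doors ends at 11:07 + 240 min = 15:07.
The meet-and-greet ends at 15:07 + 230 min = 18:57.
The opening act ends at 18:57 − 365 min = 12:52.

12:52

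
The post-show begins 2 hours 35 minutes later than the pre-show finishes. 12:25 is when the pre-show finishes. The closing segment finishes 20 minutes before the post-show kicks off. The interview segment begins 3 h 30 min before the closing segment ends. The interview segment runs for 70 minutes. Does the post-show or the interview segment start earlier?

the interview segment

The post-show starts at 12:25 + 155 min = 15:00.
The closing segment ends at 15:00 − 20 min = 14:40.
The interview segment starts at 14:40 − 210 min = 11:10.
The post-show starts at 15:00 and the interview segment starts at 11:10, so the interview segment is first.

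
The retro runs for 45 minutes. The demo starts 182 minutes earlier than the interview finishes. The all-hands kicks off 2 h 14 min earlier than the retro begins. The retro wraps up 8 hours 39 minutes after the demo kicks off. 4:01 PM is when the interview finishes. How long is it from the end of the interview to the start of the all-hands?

2 h 38 min

The demo starts at 4:01 PM − 182 min = 12:59 PM.
The retro ends at 12:59 PM + 519 min = 9:38 PM.
The retro starts at 9:38 PM − 45 min = 8:53 PM.
The all-hands starts at 8:53 PM − 134 min = 6:39 PM.
From 4:01 PM to 6:39 PM is 2 h 38 min.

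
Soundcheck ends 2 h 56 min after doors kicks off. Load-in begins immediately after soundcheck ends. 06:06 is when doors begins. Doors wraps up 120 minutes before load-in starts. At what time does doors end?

Soundcheck ends at 06:06 + 176 min = 09:02.
So load-in starts at 09:02.
Doors ends at 09:02 − 120 min = 07:02.

07:02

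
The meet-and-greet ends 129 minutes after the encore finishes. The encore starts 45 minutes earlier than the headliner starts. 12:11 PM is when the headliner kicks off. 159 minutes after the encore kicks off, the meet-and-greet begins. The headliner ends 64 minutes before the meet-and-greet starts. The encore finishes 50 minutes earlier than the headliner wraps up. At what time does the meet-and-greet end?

2:20 PM

The encore starts at 12:11 PM − 45 min = 11:26 AM.
The meet-and-greet starts at 11:26 AM + 159 min = 2:05 PM.
The headliner ends at 2:05 PM − 64 min = 1:01 PM.
The encore ends at 1:01 PM − 50 min = 12:11 PM.
The meet-and-greet ends at 12:11 PM + 129 min = 2:20 PM.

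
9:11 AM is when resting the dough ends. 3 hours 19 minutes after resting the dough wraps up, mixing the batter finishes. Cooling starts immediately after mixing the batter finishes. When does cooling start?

Mixing the batter ends at 9:11 AM + 199 min = 12:30 PM.
So cooling starts at 12:30 PM.

12:30 PM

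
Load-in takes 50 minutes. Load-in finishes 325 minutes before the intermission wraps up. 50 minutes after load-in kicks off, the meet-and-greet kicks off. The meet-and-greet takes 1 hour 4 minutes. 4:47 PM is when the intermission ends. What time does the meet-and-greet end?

Load-in ends at 4:47 PM − 325 min = 11:22 AM.
Load-in starts at 11:22 AM − 50 min = 10:32 AM.
The meet-and-greet starts at 10:32 AM + 50 min = 11:22 AM.
The meet-and-greet ends at 11:22 AM + 64 min = 12:26 PM.

12:26 PM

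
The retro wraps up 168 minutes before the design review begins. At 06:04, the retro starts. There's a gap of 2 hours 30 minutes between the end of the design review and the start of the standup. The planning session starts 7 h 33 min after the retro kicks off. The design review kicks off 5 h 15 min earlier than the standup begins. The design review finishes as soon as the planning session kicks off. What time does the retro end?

08:04

The planning session starts at 06:04 + 453 min = 13:37.
So the design review ends at 13:37.
The standup starts at 13:37 + 150 min = 16:07.
The design review starts at 16:07 − 315 min = 10:52.
The retro ends at 10:52 − 168 min = 08:04.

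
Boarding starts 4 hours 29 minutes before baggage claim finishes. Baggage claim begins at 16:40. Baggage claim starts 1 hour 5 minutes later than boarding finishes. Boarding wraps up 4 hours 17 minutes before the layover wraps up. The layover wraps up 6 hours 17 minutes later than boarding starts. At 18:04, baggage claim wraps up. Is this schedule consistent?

Yes

Boarding starts at 18:04 − 269 min = 13:35.
The layover ends at 13:35 + 377 min = 19:52.
Boarding ends at 19:52 − 257 min = 15:35.
Baggage claim starts at 15:35 + 65 min = 16:40.
That matches the stated 16:40, so the schedule is consistent.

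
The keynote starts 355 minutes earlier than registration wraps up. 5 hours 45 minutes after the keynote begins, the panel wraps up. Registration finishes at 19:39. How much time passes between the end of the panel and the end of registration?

10 minutes

The keynote starts at 19:39 − 355 min = 13:44.
The panel ends at 13:44 + 345 min = 19:29.
From 19:29 to 19:39 is 10 minutes.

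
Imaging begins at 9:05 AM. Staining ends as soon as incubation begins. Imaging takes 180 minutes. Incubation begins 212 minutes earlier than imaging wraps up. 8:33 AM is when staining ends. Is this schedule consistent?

Yes

Imaging ends at 9:05 AM + 180 min = 12:05 PM.
Incubation starts at 12:05 PM − 212 min = 8:33 AM.
So staining ends at 8:33 AM.
That matches the stated 8:33 AM, so the schedule is consistent.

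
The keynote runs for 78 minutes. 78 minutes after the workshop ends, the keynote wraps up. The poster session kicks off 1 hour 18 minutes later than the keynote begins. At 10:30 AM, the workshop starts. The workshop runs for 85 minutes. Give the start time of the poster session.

1:13 PM

The workshop ends at 10:30 AM + 85 min = 11:55 AM.
The keynote ends at 11:55 AM + 78 min = 1:13 PM.
The keynote starts at 1:13 PM − 78 min = 11:55 AM.
The poster session starts at 11:55 AM + 78 min = 1:13 PM.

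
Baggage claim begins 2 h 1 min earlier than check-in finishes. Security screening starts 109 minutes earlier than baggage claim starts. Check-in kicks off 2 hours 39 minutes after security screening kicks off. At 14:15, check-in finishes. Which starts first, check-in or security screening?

Baggage claim starts at 14:15 − 121 min = 12:14.
Security screening starts at 12:14 − 109 min = 10:25.
Check-in starts at 10:25 + 159 min = 13:04.
Check-in starts at 13:04 and security screening starts at 10:25, so security screening is first.

security screening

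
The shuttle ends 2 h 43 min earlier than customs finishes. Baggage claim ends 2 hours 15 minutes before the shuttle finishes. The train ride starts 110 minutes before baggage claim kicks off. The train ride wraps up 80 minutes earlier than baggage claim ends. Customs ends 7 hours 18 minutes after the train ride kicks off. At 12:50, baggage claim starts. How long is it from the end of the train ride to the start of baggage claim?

The train ride starts at 12:50 − 110 min = 11:00.
Customs ends at 11:00 + 438 min = 18:18.
The shuttle ends at 18:18 − 163 min = 15:35.
Baggage claim ends at 15:35 − 135 min = 13:20.
The train ride ends at 13:20 − 80 min = 12:00.
From 12:00 to 12:50 is 50 minutes.

50 minutes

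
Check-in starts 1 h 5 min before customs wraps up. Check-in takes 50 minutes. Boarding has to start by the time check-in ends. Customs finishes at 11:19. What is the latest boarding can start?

Check-in starts at 11:19 − 65 min = 10:14.
Check-in ends at 10:14 + 50 min = 11:04.
Boarding is bounded by check-in, so the latest it can start is 11:04.

11:04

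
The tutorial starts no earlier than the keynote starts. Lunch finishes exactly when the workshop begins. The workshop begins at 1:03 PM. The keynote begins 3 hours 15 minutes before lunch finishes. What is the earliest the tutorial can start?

Lunch ends at 1:03 PM.
The keynote starts at 1:03 PM − 195 min = 9:48 AM.
The tutorial is bounded by the keynote, so the earliest it can start is 9:48 AM.

9:48 AM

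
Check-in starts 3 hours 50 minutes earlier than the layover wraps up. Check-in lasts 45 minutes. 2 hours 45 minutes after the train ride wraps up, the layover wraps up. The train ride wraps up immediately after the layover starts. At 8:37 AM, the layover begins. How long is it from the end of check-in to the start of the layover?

The train ride ends at 8:37 AM.
The layover ends at 8:37 AM + 165 min = 11:22 AM.
Check-in starts at 11:22 AM − 230 min = 7:32 AM.
Check-in ends at 7:32 AM + 45 min = 8:17 AM.
From 8:17 AM to 8:37 AM is 20 minutes.

20 minutes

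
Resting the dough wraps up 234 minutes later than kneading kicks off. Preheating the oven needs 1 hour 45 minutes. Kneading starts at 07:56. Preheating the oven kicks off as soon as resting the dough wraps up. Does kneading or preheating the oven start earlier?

Resting the dough ends at 07:56 + 234 min = 11:50.
So preheating the oven starts at 11:50.
Kneading starts at 07:56 and preheating the oven starts at 11:50, so kneading is first.

kneading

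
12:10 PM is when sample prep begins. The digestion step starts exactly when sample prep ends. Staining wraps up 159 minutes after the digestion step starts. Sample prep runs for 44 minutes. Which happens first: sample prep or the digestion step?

Sample prep ends at 12:10 PM + 44 min = 12:54 PM.
So the digestion step starts at 12:54 PM.
Sample prep starts at 12:10 PM and the digestion step starts at 12:54 PM, so sample prep is first.

sample prep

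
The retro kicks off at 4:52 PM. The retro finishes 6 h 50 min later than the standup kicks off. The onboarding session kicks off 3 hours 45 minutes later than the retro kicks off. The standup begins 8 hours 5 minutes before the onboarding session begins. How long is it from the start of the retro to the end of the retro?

The onboarding session starts at 4:52 PM + 225 min = 8:37 PM.
The standup starts at 8:37 PM − 485 min = 12:32 PM.
The retro ends at 12:32 PM + 410 min = 7:22 PM.
From 4:52 PM to 7:22 PM is 150 minutes.

150 minutes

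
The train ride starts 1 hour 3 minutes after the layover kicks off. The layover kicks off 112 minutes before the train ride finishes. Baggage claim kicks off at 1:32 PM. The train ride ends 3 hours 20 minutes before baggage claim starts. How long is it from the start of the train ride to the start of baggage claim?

The train ride ends at 1:32 PM − 200 min = 10:12 AM.
The layover starts at 10:12 AM − 112 min = 8:20 AM.
The train ride starts at 8:20 AM + 63 min = 9:23 AM.
From 9:23 AM to 1:32 PM is 4 h 9 min.

4 h 9 min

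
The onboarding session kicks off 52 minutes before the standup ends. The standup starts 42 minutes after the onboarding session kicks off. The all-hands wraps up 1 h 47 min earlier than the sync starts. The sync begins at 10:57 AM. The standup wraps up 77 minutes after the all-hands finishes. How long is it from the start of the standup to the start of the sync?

40 minutes

The all-hands ends at 10:57 AM − 107 min = 9:10 AM.
The standup ends at 9:10 AM + 77 min = 10:27 AM.
The onboarding session starts at 10:27 AM − 52 min = 9:35 AM.
The standup starts at 9:35 AM + 42 min = 10:17 AM.
From 10:17 AM to 10:57 AM is 40 minutes.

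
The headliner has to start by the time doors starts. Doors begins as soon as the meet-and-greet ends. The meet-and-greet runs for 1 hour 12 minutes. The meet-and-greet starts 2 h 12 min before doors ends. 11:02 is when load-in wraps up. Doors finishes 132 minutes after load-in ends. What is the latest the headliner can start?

Doors ends at 11:02 + 132 min = 13:14.
The meet-and-greet starts at 13:14 − 132 min = 11:02.
The meet-and-greet ends at 11:02 + 72 min = 12:14.
So doors starts at 12:14.
The headliner is bounded by doors, so the latest it can start is 12:14.

12:14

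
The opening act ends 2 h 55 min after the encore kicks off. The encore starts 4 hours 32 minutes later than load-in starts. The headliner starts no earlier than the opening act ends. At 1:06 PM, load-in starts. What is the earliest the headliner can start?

The encore starts at 1:06 PM + 272 min = 5:38 PM.
The opening act ends at 5:38 PM + 175 min = 8:33 PM.
The headliner is bounded by the opening act, so the earliest it can start is 8:33 PM.

8:33 PM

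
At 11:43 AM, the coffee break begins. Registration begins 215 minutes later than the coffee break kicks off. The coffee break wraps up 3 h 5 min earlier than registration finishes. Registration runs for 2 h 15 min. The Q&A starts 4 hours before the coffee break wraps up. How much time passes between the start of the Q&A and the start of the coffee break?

1 h 15 min

Registration starts at 11:43 AM + 215 min = 3:18 PM.
Registration ends at 3:18 PM + 135 min = 5:33 PM.
The coffee break ends at 5:33 PM − 185 min = 2:28 PM.
The Q&A starts at 2:28 PM − 240 min = 10:28 AM.
From 10:28 AM to 11:43 AM is 1 h 15 min.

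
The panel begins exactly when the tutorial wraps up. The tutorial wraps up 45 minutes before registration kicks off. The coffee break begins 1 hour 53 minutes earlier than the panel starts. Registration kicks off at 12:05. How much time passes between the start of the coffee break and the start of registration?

The tutorial ends at 12:05 − 45 min = 11:20.
So the panel starts at 11:20.
The coffee break starts at 11:20 − 113 min = 09:27.
From 09:27 to 12:05 is 2 hours 38 minutes.

2 hours 38 minutes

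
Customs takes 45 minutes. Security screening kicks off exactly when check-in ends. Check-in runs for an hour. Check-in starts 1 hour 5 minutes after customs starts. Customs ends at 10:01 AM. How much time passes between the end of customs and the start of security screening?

Customs starts at 10:01 AM − 45 min = 9:16 AM.
Check-in starts at 9:16 AM + 65 min = 10:21 AM.
Check-in ends at 10:21 AM + 60 min = 11:21 AM.
So security screening starts at 11:21 AM.
From 10:01 AM to 11:21 AM is 1 hour 20 minutes.

1 hour 20 minutes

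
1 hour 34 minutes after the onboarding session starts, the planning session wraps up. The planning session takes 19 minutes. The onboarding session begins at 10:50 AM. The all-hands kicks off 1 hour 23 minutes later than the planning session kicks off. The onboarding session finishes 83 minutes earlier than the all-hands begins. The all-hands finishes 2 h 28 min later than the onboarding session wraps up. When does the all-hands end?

The planning session ends at 10:50 AM + 94 min = 12:24 PM.
The planning session starts at 12:24 PM − 19 min = 12:05 PM.
The all-hands starts at 12:05 PM + 83 min = 1:28 PM.
The onboarding session ends at 1:28 PM − 83 min = 12:05 PM.
The all-hands ends at 12:05 PM + 148 min = 2:33 PM.

2:33 PM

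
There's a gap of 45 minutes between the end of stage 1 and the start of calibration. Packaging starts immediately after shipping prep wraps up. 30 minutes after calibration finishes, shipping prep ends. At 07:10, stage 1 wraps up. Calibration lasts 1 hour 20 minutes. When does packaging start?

09:45

Calibration starts at 07:10 + 45 min = 07:55.
Calibration ends at 07:55 + 80 min = 09:15.
Shipping prep ends at 09:15 + 30 min = 09:45.
So packaging starts at 09:45.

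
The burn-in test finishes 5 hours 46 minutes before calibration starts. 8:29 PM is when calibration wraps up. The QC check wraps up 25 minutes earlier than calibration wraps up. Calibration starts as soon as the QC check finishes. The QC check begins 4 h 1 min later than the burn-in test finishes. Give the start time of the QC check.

6:19 PM

The QC check ends at 8:29 PM − 25 min = 8:04 PM.
So calibration starts at 8:04 PM.
The burn-in test ends at 8:04 PM − 346 min = 2:18 PM.
The QC check starts at 2:18 PM + 241 min = 6:19 PM.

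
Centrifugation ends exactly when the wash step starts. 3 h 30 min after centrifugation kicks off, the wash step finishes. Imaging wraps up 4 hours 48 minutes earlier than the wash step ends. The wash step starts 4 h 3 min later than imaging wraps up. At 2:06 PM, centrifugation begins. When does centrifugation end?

The wash step ends at 2:06 PM + 210 min = 5:36 PM.
Imaging ends at 5:36 PM − 288 min = 12:48 PM.
The wash step starts at 12:48 PM + 243 min = 4:51 PM.
So centrifugation ends at 4:51 PM.

4:51 PM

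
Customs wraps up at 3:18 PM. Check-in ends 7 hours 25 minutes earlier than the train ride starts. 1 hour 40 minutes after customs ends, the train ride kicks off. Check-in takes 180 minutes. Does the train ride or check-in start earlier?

The train ride starts at 3:18 PM + 100 min = 4:58 PM.
Check-in ends at 4:58 PM − 445 min = 9:33 AM.
Check-in starts at 9:33 AM − 180 min = 6:33 AM.
The train ride starts at 4:58 PM and check-in starts at 6:33 AM, so check-in is first.

check-in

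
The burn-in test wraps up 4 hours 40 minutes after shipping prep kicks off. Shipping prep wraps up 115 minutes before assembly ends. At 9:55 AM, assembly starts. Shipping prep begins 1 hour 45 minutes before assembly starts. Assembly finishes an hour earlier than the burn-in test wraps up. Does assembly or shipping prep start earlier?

shipping prep

Shipping prep starts at 9:55 AM − 105 min = 8:10 AM.
Assembly starts at 9:55 AM and shipping prep starts at 8:10 AM, so shipping prep is first.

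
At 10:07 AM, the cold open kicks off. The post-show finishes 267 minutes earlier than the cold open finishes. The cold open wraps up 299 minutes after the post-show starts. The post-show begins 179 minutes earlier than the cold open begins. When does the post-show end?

7:40 AM

The post-show starts at 10:07 AM − 179 min = 7:08 AM.
The cold open ends at 7:08 AM + 299 min = 12:07 PM.
The post-show ends at 12:07 PM − 267 min = 7:40 AM.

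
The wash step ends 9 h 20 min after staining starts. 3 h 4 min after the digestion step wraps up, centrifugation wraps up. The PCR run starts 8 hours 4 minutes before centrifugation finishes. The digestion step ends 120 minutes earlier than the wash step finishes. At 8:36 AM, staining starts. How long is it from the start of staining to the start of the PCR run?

The wash step ends at 8:36 AM + 560 min = 5:56 PM.
The digestion step ends at 5:56 PM − 120 min = 3:56 PM.
Centrifugation ends at 3:56 PM + 184 min = 7:00 PM.
The PCR run starts at 7:00 PM − 484 min = 10:56 AM.
From 8:36 AM to 10:56 AM is 140 minutes.

140 minutes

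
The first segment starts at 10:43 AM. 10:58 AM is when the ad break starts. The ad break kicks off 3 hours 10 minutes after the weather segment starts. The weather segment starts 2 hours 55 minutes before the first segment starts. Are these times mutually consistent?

Yes

The weather segment starts at 10:43 AM − 175 min = 7:48 AM.
The ad break starts at 7:48 AM + 190 min = 10:58 AM.
That matches the stated 10:58 AM, so the schedule is consistent.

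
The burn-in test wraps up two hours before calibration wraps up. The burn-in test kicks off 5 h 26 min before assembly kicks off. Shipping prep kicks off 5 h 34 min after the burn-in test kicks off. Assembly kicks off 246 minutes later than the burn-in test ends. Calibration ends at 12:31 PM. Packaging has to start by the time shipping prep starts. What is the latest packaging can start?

2:45 PM

The burn-in test ends at 12:31 PM − 120 min = 10:31 AM.
Assembly starts at 10:31 AM + 246 min = 2:37 PM.
The burn-in test starts at 2:37 PM − 326 min = 9:11 AM.
Shipping prep starts at 9:11 AM + 334 min = 2:45 PM.
Packaging is bounded by shipping prep, so the latest it can start is 2:45 PM.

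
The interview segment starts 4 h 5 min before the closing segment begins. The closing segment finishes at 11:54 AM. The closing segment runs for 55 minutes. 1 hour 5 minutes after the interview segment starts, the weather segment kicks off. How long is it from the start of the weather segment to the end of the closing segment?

The closing segment starts at 11:54 AM − 55 min = 10:59 AM.
The interview segment starts at 10:59 AM − 245 min = 6:54 AM.
The weather segment starts at 6:54 AM + 65 min = 7:59 AM.
From 7:59 AM to 11:54 AM is 3 h 55 min.

3 h 55 min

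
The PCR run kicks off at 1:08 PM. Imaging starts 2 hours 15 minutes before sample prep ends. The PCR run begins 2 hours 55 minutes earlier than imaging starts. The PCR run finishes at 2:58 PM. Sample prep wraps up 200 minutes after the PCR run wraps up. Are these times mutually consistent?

Sample prep ends at 2:58 PM + 200 min = 6:18 PM.
Imaging starts at 6:18 PM − 135 min = 4:03 PM.
The PCR run starts at 4:03 PM − 175 min = 1:08 PM.
That matches the stated 1:08 PM, so the schedule is consistent.

Yes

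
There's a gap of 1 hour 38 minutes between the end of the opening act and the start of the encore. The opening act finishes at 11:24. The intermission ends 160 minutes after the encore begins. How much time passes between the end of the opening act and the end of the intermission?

The encore starts at 11:24 + 98 min = 13:02.
The intermission ends at 13:02 + 160 min = 15:42.
From 11:24 to 15:42 is 4 hours 18 minutes.

4 hours 18 minutes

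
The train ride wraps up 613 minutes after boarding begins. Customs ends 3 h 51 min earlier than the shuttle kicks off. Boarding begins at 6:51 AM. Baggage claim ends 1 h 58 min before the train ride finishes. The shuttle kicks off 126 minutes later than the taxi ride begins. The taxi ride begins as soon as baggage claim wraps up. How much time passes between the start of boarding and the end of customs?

The train ride ends at 6:51 AM + 613 min = 5:04 PM.
Baggage claim ends at 5:04 PM − 118 min = 3:06 PM.
So the taxi ride starts at 3:06 PM.
The shuttle starts at 3:06 PM + 126 min = 5:12 PM.
Customs ends at 5:12 PM − 231 min = 1:21 PM.
From 6:51 AM to 1:21 PM is 390 minutes.

390 minutes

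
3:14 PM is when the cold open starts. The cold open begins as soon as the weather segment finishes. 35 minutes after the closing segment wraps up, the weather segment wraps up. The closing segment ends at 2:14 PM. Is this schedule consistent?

The weather segment ends at 2:14 PM + 35 min = 2:49 PM.
So the cold open starts at 2:49 PM.
But the cold open is also said to start at 3:14 PM — a 25-minute conflict.

No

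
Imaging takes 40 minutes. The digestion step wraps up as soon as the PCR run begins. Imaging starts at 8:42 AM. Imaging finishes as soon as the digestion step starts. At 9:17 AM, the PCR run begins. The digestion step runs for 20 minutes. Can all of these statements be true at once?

No

The digestion step ends at 9:17 AM.
The digestion step starts at 9:17 AM − 20 min = 8:57 AM.
So imaging ends at 8:57 AM.
Imaging starts at 8:57 AM − 40 min = 8:17 AM.
But imaging is also said to start at 8:42 AM — a 25-minute conflict.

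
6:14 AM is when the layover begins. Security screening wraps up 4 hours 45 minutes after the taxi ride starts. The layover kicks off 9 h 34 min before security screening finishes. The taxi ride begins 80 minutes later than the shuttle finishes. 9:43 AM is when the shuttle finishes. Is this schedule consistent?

The taxi ride starts at 9:43 AM + 80 min = 11:03 AM.
Security screening ends at 11:03 AM + 285 min = 3:48 PM.
The layover starts at 3:48 PM − 574 min = 6:14 AM.
That matches the stated 6:14 AM, so the schedule is consistent.

Yes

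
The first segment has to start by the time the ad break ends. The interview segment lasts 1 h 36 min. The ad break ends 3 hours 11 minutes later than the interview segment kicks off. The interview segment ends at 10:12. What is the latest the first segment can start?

The interview segment starts at 10:12 − 96 min = 08:36.
The ad break ends at 08:36 + 191 min = 11:47.
The first segment is bounded by the ad break, so the latest it can start is 11:47.

11:47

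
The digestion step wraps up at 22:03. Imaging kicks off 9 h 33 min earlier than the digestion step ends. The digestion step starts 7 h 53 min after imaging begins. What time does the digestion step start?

Imaging starts at 22:03 − 573 min = 12:30.
The digestion step starts at 12:30 + 473 min = 20:23.

20:23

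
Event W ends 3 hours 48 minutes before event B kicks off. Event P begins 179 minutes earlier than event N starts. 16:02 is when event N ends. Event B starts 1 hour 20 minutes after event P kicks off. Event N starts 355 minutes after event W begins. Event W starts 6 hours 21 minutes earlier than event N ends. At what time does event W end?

10:09

Event W starts at 16:02 − 381 min = 09:41.
Event N starts at 09:41 + 355 min = 15:36.
Event P starts at 15:36 − 179 min = 12:37.
Event B starts at 12:37 + 80 min = 13:57.
Event W ends at 13:57 − 228 min = 10:09.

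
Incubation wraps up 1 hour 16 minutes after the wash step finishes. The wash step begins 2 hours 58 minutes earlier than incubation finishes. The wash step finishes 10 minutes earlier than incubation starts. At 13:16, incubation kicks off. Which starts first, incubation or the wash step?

The wash step ends at 13:16 − 10 min = 13:06.
Incubation ends at 13:06 + 76 min = 14:22.
The wash step starts at 14:22 − 178 min = 11:24.
Incubation starts at 13:16 and the wash step starts at 11:24, so the wash step is first.

the wash step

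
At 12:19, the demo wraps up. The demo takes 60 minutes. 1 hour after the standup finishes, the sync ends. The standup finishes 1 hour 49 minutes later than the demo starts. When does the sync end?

14:08

The demo starts at 12:19 − 60 min = 11:19.
The standup ends at 11:19 + 109 min = 13:08.
The sync ends at 13:08 + 60 min = 14:08.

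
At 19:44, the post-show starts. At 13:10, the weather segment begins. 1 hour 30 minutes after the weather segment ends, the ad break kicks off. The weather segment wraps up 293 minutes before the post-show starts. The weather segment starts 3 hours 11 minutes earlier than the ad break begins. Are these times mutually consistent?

Yes

The weather segment ends at 19:44 − 293 min = 14:51.
The ad break starts at 14:51 + 90 min = 16:21.
The weather segment starts at 16:21 − 191 min = 13:10.
That matches the stated 13:10, so the schedule is consistent.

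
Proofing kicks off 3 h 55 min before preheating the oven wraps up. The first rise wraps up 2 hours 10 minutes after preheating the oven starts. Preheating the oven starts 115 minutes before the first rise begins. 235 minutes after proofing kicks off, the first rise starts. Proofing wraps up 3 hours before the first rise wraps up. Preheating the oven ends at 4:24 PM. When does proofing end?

Proofing starts at 4:24 PM − 235 min = 12:29 PM.
The first rise starts at 12:29 PM + 235 min = 4:24 PM.
Preheating the oven starts at 4:24 PM − 115 min = 2:29 PM.
The first rise ends at 2:29 PM + 130 min = 4:39 PM.
Proofing ends at 4:39 PM − 180 min = 1:39 PM.

1:39 PM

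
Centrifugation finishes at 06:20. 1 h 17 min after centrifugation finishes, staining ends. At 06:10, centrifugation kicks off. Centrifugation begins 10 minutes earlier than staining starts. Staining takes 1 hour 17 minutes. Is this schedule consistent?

Yes

Staining ends at 06:20 + 77 min = 07:37.
Staining starts at 07:37 − 77 min = 06:20.
Centrifugation starts at 06:20 − 10 min = 06:10.
That matches the stated 06:10, so the schedule is consistent.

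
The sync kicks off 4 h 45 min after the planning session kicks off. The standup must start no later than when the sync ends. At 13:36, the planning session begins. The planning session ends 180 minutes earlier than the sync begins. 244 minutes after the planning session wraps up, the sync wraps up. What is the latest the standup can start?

19:25

The sync starts at 13:36 + 285 min = 18:21.
The planning session ends at 18:21 − 180 min = 15:21.
The sync ends at 15:21 + 244 min = 19:25.
The standup is bounded by the sync, so the latest it can start is 19:25.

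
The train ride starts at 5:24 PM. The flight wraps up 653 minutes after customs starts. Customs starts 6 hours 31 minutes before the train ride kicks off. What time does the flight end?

9:46 PM

Customs starts at 5:24 PM − 391 min = 10:53 AM.
The flight ends at 10:53 AM + 653 min = 9:46 PM.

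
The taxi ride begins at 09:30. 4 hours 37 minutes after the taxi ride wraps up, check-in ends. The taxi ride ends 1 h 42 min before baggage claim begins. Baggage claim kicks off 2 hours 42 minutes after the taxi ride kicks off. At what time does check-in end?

15:07

Baggage claim starts at 09:30 + 162 min = 12:12.
The taxi ride ends at 12:12 − 102 min = 10:30.
Check-in ends at 10:30 + 277 min = 15:07.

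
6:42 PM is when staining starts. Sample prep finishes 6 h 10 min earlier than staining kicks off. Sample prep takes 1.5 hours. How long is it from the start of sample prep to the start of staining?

7 hours 40 minutes

Sample prep ends at 6:42 PM − 370 min = 12:32 PM.
Sample prep starts at 12:32 PM − 90 min = 11:02 AM.
From 11:02 AM to 6:42 PM is 7 hours 40 minutes.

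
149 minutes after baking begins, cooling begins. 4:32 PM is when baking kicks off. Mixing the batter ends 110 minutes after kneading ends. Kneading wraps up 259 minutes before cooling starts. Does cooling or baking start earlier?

Cooling starts at 4:32 PM + 149 min = 7:01 PM.
Cooling starts at 7:01 PM and baking starts at 4:32 PM, so baking is first.

baking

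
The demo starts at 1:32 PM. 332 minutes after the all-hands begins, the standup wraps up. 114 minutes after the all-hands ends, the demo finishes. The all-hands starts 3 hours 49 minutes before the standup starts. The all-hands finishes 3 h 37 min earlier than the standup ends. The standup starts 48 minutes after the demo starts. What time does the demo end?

The standup starts at 1:32 PM + 48 min = 2:20 PM.
The all-hands starts at 2:20 PM − 229 min = 10:31 AM.
The standup ends at 10:31 AM + 332 min = 4:03 PM.
The all-hands ends at 4:03 PM − 217 min = 12:26 PM.
The demo ends at 12:26 PM + 114 min = 2:20 PM.

2:20 PM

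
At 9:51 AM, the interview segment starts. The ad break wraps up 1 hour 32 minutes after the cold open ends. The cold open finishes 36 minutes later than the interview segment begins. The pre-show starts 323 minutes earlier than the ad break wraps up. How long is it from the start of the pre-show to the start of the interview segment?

The cold open ends at 9:51 AM + 36 min = 10:27 AM.
The ad break ends at 10:27 AM + 92 min = 11:59 AM.
The pre-show starts at 11:59 AM − 323 min = 6:36 AM.
From 6:36 AM to 9:51 AM is 3 hours 15 minutes.

3 hours 15 minutes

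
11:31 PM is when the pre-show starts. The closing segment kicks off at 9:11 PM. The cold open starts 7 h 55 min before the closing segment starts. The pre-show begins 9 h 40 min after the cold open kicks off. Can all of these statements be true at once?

The cold open starts at 9:11 PM − 475 min = 1:16 PM.
The pre-show starts at 1:16 PM + 580 min = 10:56 PM.
But the pre-show is also said to start at 11:31 PM — a 35-minute conflict.

No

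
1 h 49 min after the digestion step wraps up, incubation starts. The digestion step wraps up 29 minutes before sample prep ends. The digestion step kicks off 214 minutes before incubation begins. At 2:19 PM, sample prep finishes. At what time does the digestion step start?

The digestion step ends at 2:19 PM − 29 min = 1:50 PM.
Incubation starts at 1:50 PM + 109 min = 3:39 PM.
The digestion step starts at 3:39 PM − 214 min = 12:05 PM.

12:05 PM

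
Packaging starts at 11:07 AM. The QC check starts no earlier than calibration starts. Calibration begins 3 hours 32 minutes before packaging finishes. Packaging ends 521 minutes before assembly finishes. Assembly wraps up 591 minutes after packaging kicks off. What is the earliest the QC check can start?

Assembly ends at 11:07 AM + 591 min = 8:58 PM.
Packaging ends at 8:58 PM − 521 min = 12:17 PM.
Calibration starts at 12:17 PM − 212 min = 8:45 AM.
The QC check is bounded by calibration, so the earliest it can start is 8:45 AM.

8:45 AM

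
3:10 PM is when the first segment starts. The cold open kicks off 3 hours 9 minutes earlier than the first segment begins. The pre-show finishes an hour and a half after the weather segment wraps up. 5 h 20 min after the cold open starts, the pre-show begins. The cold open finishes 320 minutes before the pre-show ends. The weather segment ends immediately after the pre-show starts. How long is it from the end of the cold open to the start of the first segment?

The cold open starts at 3:10 PM − 189 min = 12:01 PM.
The pre-show starts at 12:01 PM + 320 min = 5:21 PM.
So the weather segment ends at 5:21 PM.
The pre-show ends at 5:21 PM + 90 min = 6:51 PM.
The cold open ends at 6:51 PM − 320 min = 1:31 PM.
From 1:31 PM to 3:10 PM is 99 minutes.

99 minutes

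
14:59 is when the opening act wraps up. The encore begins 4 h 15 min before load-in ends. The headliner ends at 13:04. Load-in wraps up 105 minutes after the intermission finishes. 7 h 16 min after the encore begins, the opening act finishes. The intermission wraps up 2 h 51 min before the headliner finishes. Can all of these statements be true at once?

Yes

The intermission ends at 13:04 − 171 min = 10:13.
Load-in ends at 10:13 + 105 min = 11:58.
The encore starts at 11:58 − 255 min = 07:43.
The opening act ends at 07:43 + 436 min = 14:59.
That matches the stated 14:59, so the schedule is consistent.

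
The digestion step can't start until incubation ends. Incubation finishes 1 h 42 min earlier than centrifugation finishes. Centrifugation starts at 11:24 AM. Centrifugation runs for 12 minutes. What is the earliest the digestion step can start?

9:54 AM

Centrifugation ends at 11:24 AM + 12 min = 11:36 AM.
Incubation ends at 11:36 AM − 102 min = 9:54 AM.
The digestion step is bounded by incubation, so the earliest it can start is 9:54 AM.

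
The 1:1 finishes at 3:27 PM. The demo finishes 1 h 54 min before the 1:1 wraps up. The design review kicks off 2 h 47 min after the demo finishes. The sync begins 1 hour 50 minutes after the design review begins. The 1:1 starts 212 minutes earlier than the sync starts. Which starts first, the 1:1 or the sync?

The demo ends at 3:27 PM − 114 min = 1:33 PM.
The design review starts at 1:33 PM + 167 min = 4:20 PM.
The sync starts at 4:20 PM + 110 min = 6:10 PM.
The 1:1 starts at 6:10 PM − 212 min = 2:38 PM.
The 1:1 starts at 2:38 PM and the sync starts at 6:10 PM, so the 1:1 is first.

the 1:1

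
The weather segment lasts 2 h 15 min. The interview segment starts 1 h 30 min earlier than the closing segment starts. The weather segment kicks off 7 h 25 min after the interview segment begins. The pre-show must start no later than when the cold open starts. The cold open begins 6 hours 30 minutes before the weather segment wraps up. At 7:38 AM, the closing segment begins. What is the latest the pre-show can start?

The interview segment starts at 7:38 AM − 90 min = 6:08 AM.
The weather segment starts at 6:08 AM + 445 min = 1:33 PM.
The weather segment ends at 1:33 PM + 135 min = 3:48 PM.
The cold open starts at 3:48 PM − 390 min = 9:18 AM.
The pre-show is bounded by the cold open, so the latest it can start is 9:18 AM.

9:18 AM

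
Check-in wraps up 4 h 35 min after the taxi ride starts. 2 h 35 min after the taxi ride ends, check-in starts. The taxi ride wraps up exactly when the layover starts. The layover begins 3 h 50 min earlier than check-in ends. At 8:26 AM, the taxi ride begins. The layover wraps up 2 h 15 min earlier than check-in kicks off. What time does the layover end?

9:31 AM

Check-in ends at 8:26 AM + 275 min = 1:01 PM.
The layover starts at 1:01 PM − 230 min = 9:11 AM.
So the taxi ride ends at 9:11 AM.
Check-in starts at 9:11 AM + 155 min = 11:46 AM.
The layover ends at 11:46 AM − 135 min = 9:31 AM.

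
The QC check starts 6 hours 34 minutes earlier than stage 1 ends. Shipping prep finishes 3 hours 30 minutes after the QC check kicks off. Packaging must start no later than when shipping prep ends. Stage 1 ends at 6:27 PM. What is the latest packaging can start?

3:23 PM

The QC check starts at 6:27 PM − 394 min = 11:53 AM.
Shipping prep ends at 11:53 AM + 210 min = 3:23 PM.
Packaging is bounded by shipping prep, so the latest it can start is 3:23 PM.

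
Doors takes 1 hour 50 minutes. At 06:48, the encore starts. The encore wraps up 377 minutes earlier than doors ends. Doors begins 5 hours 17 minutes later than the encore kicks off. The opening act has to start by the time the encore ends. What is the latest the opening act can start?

Doors starts at 06:48 + 317 min = 12:05.
Doors ends at 12:05 + 110 min = 13:55.
The encore ends at 13:55 − 377 min = 07:38.
The opening act is bounded by the encore, so the latest it can start is 07:38.

07:38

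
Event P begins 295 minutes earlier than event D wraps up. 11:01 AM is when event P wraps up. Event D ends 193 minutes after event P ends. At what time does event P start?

9:19 AM

Event D ends at 11:01 AM + 193 min = 2:14 PM.
Event P starts at 2:14 PM − 295 min = 9:19 AM.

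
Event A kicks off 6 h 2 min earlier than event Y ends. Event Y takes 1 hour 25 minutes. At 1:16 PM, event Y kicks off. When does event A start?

8:39 AM

Event Y ends at 1:16 PM + 85 min = 2:41 PM.
Event A starts at 2:41 PM − 362 min = 8:39 AM.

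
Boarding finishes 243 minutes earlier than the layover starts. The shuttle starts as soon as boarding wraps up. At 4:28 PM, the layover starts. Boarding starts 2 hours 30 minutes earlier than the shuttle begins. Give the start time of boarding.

Boarding ends at 4:28 PM − 243 min = 12:25 PM.
So the shuttle starts at 12:25 PM.
Boarding starts at 12:25 PM − 150 min = 9:55 AM.

9:55 AM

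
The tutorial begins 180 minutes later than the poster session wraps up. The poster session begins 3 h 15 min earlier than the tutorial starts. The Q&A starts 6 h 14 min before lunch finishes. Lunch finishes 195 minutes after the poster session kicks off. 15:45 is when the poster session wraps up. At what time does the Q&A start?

The tutorial starts at 15:45 + 180 min = 18:45.
The poster session starts at 18:45 − 195 min = 15:30.
Lunch ends at 15:30 + 195 min = 18:45.
The Q&A starts at 18:45 − 374 min = 12:31.

12:31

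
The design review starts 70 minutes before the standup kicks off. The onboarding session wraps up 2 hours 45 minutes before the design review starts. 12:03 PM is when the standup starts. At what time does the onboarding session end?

8:08 AM

The design review starts at 12:03 PM − 70 min = 10:53 AM.
The onboarding session ends at 10:53 AM − 165 min = 8:08 AM.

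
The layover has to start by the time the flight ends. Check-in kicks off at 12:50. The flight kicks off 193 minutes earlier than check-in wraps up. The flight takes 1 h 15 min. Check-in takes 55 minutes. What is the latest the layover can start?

11:47

Check-in ends at 12:50 + 55 min = 13:45.
The flight starts at 13:45 − 193 min = 10:32.
The flight ends at 10:32 + 75 min = 11:47.
The layover is bounded by the flight, so the latest it can start is 11:47.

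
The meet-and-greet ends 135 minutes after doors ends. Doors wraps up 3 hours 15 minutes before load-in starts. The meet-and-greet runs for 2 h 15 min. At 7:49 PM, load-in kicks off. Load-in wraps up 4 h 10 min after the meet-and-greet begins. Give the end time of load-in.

Doors ends at 7:49 PM − 195 min = 4:34 PM.
The meet-and-greet ends at 4:34 PM + 135 min = 6:49 PM.
The meet-and-greet starts at 6:49 PM − 135 min = 4:34 PM.
Load-in ends at 4:34 PM + 250 min = 8:44 PM.

8:44 PM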